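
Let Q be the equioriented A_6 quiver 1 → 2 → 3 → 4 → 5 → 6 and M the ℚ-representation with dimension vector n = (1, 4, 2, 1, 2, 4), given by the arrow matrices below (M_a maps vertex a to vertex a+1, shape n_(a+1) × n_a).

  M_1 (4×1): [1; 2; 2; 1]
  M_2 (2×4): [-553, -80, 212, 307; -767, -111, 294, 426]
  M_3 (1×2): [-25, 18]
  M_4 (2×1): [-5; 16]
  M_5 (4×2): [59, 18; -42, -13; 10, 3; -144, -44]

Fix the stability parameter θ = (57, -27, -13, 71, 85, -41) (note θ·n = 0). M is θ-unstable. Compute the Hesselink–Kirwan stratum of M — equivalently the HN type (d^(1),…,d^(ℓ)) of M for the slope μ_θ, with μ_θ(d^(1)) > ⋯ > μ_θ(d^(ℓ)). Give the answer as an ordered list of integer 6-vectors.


Barcode: M ≅ I[1,3], I[2,2]^2, I[2,6], I[5,6], I[6,6]^2. HN layers by μ_θ (6 steps, strictly decreasing):
  μ^(1)=115/3; μ^(2)=22; μ^(3)=17/3; μ^(4)=-13; μ^(5)=-27; μ^(6)=-41

((0, 0, 0, 1, 1, 1); (0, 0, 0, 0, 1, 1); (1, 1, 1, 0, 0, 0); (0, 0, 1, 0, 0, 0); (0, 3, 0, 0, 0, 0); (0, 0, 0, 0, 0, 2))


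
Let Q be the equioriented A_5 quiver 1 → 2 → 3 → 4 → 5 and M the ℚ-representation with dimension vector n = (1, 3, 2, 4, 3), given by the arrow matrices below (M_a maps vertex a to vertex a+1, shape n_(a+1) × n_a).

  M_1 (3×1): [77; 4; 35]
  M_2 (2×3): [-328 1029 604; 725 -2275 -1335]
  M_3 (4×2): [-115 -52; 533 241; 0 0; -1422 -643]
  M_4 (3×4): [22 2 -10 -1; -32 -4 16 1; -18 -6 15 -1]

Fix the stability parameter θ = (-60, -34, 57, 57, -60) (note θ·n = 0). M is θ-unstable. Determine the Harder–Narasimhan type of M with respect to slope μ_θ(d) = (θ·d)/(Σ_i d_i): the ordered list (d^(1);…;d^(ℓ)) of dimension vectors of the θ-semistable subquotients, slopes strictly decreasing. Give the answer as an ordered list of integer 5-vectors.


Barcode: M ≅ I[1,2], I[2,4], I[2,5], I[4,5]^2. HN layers by μ_θ (5 steps, strictly decreasing):
  μ^(1)=57; μ^(2)=18; μ^(3)=-3/2; μ^(4)=-34; μ^(5)=-60

((0, 0, 1, 1, 0); (0, 0, 1, 1, 1); (0, 0, 0, 2, 2); (0, 3, 0, 0, 0); (1, 0, 0, 0, 0))


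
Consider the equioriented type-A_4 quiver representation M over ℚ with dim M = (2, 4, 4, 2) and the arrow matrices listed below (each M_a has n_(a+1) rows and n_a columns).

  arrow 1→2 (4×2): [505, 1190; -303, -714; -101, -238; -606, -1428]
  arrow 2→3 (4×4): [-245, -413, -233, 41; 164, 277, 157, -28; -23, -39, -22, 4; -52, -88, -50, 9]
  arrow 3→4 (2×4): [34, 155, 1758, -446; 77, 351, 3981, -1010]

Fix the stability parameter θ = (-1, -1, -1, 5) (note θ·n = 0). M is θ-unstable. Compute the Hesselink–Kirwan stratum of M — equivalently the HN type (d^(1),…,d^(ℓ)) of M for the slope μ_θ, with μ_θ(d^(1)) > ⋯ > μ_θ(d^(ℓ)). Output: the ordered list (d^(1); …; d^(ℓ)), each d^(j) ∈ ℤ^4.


Interval decomposition of M: I[1,1], I[1,4], I[2,3]^2, I[2,4].
HN type (ℓ=2): μ^(1)=5; μ^(2)=-1

((0, 0, 0, 2); (2, 4, 4, 0))


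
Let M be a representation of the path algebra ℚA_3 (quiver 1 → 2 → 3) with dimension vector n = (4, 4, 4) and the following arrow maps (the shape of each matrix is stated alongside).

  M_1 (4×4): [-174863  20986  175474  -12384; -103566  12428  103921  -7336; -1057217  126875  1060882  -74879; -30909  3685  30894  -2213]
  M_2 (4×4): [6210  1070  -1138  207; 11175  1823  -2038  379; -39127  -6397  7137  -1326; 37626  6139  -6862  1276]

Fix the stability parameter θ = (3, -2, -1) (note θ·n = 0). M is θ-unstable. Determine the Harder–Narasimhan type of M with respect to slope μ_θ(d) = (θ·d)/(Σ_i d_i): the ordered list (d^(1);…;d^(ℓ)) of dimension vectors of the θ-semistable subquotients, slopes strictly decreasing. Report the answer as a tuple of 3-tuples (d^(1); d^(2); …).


Barcode: M ≅ I[1,1], I[1,3]^3, I[2,3]. HN layers by μ_θ (4 steps, strictly decreasing):
  μ^(1)=3; μ^(2)=0; μ^(3)=-1; μ^(4)=-2

((1, 0, 0); (3, 3, 3); (0, 0, 1); (0, 1, 0))


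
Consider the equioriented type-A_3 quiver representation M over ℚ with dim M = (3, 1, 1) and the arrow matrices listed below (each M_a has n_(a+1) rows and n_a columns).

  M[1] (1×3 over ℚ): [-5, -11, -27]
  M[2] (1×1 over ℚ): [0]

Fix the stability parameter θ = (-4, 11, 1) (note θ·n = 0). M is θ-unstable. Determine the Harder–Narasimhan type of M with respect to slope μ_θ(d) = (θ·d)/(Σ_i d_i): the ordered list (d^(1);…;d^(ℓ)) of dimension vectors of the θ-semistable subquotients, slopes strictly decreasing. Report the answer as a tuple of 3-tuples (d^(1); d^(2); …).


Via rank(M_{q-1}∘⋯∘M_p): M ≅ I[1,1]^2, I[1,2], I[3,3].
μ_θ-semistable layers: μ^(1)=11; μ^(2)=1; μ^(3)=-4

((0, 1, 0); (0, 0, 1); (3, 0, 0))


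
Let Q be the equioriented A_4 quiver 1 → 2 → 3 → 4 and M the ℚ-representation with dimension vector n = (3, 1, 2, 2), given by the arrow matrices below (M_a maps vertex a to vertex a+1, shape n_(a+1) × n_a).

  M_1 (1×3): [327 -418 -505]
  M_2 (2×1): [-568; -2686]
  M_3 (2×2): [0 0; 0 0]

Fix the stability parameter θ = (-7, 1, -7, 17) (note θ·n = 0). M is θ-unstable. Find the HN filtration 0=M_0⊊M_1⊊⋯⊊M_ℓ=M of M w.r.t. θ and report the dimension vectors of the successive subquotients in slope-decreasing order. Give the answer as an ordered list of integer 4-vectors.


Barcode: M ≅ I[1,1]^2, I[1,3], I[3,3], I[4,4]^2. HN layers by μ_θ (3 steps, strictly decreasing):
  μ^(1)=17; μ^(2)=-3; μ^(3)=-7

((0, 0, 0, 2); (0, 1, 1, 0); (3, 0, 1, 0))


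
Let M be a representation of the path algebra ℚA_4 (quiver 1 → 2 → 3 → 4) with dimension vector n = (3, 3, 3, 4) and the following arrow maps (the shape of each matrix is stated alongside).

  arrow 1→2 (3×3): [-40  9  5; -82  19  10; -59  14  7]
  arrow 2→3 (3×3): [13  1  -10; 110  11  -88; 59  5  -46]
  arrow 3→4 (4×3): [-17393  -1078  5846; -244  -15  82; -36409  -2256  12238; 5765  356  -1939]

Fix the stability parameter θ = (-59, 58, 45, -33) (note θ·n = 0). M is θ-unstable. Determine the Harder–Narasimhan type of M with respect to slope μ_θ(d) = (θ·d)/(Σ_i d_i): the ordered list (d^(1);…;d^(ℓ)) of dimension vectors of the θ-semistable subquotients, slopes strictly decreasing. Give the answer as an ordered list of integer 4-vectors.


Barcode: M ≅ I[1,2], I[1,4]^2, I[3,4], I[4,4]. HN layers by μ_θ (5 steps, strictly decreasing):
  μ^(1)=58; μ^(2)=70/3; μ^(3)=6; μ^(4)=-33; μ^(5)=-59

((0, 1, 0, 0); (0, 2, 2, 2); (0, 0, 1, 1); (0, 0, 0, 1); (3, 0, 0, 0))


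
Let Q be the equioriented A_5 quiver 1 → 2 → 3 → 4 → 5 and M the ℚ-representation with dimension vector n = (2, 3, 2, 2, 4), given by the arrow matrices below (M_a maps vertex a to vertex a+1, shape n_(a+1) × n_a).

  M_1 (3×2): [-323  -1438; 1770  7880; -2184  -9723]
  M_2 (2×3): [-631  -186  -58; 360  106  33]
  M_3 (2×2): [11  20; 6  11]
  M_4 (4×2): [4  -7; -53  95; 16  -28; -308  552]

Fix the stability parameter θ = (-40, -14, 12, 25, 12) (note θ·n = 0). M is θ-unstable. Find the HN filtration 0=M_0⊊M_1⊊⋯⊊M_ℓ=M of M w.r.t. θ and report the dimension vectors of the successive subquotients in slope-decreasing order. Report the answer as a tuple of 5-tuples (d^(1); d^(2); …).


Via rank(M_{q-1}∘⋯∘M_p): M ≅ I[1,5]^2, I[2,2], I[5,5]^2.
μ_θ-semistable layers: μ^(1)=37/2; μ^(2)=12; μ^(3)=-14; μ^(4)=-40

((0, 0, 0, 2, 2); (0, 0, 2, 0, 2); (0, 3, 0, 0, 0); (2, 0, 0, 0, 0))


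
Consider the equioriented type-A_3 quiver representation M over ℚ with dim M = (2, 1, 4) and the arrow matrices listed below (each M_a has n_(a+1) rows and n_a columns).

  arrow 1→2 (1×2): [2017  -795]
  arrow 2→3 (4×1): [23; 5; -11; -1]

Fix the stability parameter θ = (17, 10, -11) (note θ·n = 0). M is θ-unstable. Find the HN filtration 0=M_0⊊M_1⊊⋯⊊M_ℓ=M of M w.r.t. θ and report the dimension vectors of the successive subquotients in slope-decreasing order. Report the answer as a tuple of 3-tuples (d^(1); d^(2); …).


Barcode: M ≅ I[1,1], I[1,3], I[3,3]^3. HN layers by μ_θ (3 steps, strictly decreasing):
  μ^(1)=17; μ^(2)=16/3; μ^(3)=-11

((1, 0, 0); (1, 1, 1); (0, 0, 3))


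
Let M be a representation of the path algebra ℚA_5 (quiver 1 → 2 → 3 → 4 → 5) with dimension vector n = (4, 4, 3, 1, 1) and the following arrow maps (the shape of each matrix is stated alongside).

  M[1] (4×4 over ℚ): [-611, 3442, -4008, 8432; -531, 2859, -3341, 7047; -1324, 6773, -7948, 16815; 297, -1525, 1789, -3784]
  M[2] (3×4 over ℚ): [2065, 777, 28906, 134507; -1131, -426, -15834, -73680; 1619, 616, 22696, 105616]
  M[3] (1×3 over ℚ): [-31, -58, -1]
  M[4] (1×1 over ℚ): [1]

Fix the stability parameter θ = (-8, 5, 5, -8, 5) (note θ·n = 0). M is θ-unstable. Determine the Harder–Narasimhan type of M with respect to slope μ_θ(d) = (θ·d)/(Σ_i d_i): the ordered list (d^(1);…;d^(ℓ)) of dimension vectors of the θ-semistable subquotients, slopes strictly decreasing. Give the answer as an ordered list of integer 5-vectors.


Barcode: M ≅ I[1,2], I[1,3]^2, I[1,5]. HN layers by μ_θ (3 steps, strictly decreasing):
  μ^(1)=5; μ^(2)=2/3; μ^(3)=-8

((0, 3, 2, 0, 1); (0, 1, 1, 1, 0); (4, 0, 0, 0, 0))


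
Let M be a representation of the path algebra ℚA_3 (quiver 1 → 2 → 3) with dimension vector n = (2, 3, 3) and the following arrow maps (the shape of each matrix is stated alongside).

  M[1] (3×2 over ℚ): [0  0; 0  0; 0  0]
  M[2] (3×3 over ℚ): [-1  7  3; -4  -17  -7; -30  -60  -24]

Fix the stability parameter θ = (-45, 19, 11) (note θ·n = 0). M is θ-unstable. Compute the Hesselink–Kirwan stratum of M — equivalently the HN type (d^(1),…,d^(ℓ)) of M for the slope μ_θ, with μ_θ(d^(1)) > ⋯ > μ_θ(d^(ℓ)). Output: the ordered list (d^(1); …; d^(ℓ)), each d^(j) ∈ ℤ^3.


Interval decomposition of M: I[1,1]^2, I[2,2], I[2,3]^2, I[3,3].
HN type (ℓ=4): μ^(1)=19; μ^(2)=15; μ^(3)=11; μ^(4)=-45

((0, 1, 0); (0, 2, 2); (0, 0, 1); (2, 0, 0))


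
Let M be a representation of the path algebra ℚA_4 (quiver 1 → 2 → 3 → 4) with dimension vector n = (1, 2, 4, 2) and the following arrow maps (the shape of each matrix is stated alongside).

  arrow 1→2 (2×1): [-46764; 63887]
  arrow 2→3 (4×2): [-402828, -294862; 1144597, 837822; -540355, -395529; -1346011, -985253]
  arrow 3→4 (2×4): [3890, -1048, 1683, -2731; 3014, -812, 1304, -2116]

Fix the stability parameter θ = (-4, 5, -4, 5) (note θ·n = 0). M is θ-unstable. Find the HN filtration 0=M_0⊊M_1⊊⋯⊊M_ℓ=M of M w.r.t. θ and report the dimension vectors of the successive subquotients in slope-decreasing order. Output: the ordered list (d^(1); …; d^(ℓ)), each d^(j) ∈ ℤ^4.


Barcode: M ≅ I[1,3], I[2,3], I[3,4]^2. HN layers by μ_θ (3 steps, strictly decreasing):
  μ^(1)=5; μ^(2)=1/2; μ^(3)=-4

((0, 0, 0, 2); (0, 2, 2, 0); (1, 0, 2, 0))


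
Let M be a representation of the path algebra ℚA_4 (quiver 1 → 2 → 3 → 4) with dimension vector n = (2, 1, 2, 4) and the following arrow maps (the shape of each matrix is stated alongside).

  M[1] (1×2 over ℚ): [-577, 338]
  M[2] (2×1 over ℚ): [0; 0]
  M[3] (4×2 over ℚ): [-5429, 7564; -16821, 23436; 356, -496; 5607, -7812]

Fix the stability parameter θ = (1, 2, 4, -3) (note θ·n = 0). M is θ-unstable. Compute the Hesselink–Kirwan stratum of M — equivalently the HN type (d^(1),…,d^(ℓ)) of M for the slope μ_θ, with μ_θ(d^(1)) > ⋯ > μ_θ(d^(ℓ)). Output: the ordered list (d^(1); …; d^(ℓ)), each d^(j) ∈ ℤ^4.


Interval decomposition of M: I[1,1], I[1,2], I[3,3], I[3,4], I[4,4]^3.
HN type (ℓ=5): μ^(1)=4; μ^(2)=2; μ^(3)=1; μ^(4)=1/2; μ^(5)=-3

((0, 0, 1, 0); (0, 1, 0, 0); (2, 0, 0, 0); (0, 0, 1, 1); (0, 0, 0, 3))


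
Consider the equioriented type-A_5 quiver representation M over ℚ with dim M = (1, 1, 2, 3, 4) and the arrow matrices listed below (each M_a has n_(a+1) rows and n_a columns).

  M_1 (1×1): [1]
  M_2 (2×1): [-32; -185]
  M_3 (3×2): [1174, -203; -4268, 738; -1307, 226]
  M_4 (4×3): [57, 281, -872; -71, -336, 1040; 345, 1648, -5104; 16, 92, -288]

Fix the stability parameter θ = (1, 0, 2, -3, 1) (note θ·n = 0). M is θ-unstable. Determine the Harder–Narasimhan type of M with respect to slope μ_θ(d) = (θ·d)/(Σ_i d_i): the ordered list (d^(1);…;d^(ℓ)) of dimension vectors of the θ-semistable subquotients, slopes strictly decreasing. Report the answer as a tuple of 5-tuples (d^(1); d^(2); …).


Barcode: M ≅ I[1,5], I[3,4], I[4,5], I[5,5]^2. HN layers by μ_θ (4 steps, strictly decreasing):
  μ^(1)=1; μ^(2)=0; μ^(3)=-1/2; μ^(4)=-3

((0, 0, 0, 0, 4); (1, 1, 1, 1, 0); (0, 0, 1, 1, 0); (0, 0, 0, 1, 0))


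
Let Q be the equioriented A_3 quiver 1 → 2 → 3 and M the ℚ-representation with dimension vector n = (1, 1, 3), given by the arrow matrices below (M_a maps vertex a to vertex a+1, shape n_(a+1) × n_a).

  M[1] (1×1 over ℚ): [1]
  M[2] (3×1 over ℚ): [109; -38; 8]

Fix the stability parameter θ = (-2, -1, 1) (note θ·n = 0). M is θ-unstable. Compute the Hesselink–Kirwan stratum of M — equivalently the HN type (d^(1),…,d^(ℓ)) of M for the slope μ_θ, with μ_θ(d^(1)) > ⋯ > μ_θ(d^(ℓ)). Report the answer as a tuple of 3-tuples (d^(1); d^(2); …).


Barcode: M ≅ I[1,3], I[3,3]^2. HN layers by μ_θ (3 steps, strictly decreasing):
  μ^(1)=1; μ^(2)=-1; μ^(3)=-2

((0, 0, 3); (0, 1, 0); (1, 0, 0))


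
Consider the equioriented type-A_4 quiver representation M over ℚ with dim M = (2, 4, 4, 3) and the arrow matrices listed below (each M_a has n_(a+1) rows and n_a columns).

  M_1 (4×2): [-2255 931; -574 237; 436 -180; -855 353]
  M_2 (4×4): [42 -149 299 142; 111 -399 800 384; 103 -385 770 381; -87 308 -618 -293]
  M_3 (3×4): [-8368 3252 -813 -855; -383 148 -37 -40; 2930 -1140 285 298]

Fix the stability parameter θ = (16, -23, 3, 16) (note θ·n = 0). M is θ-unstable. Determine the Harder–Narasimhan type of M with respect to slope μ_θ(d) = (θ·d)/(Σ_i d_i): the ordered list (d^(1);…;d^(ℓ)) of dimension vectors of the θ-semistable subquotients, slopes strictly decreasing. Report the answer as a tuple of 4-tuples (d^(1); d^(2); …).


Via rank(M_{q-1}∘⋯∘M_p): M ≅ I[1,3], I[1,4], I[2,4]^2.
μ_θ-semistable layers: μ^(1)=16; μ^(2)=3; μ^(3)=-7/2; μ^(4)=-23

((0, 0, 0, 3); (0, 0, 4, 0); (2, 2, 0, 0); (0, 2, 0, 0))


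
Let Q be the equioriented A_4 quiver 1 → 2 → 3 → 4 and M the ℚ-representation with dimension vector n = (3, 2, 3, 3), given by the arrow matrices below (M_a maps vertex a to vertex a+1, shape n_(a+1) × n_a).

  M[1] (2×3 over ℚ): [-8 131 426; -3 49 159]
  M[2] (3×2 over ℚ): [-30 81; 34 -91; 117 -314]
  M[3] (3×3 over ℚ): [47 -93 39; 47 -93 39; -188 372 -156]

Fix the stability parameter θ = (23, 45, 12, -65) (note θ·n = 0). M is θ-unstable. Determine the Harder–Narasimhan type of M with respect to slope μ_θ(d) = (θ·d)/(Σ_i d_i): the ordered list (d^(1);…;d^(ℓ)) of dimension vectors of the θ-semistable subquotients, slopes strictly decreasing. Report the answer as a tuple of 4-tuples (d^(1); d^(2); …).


Via rank(M_{q-1}∘⋯∘M_p): M ≅ I[1,1], I[1,3], I[1,4], I[3,3], I[4,4]^2.
μ_θ-semistable layers: μ^(1)=57/2; μ^(2)=23; μ^(3)=12; μ^(4)=15/4; μ^(5)=-65

((0, 1, 1, 0); (2, 0, 0, 0); (0, 0, 1, 0); (1, 1, 1, 1); (0, 0, 0, 2))


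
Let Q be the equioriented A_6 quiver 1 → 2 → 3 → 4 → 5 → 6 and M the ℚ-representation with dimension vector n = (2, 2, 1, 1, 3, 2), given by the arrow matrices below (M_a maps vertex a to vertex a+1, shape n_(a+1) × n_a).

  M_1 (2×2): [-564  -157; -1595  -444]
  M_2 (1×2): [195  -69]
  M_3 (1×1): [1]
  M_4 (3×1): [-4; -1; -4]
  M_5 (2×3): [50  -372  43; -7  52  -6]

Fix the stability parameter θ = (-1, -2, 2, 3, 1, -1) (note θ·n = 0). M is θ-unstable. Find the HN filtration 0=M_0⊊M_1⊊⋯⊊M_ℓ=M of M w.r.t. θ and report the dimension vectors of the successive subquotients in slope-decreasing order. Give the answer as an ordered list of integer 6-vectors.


Barcode: M ≅ I[1,2], I[1,5], I[5,6]^2. HN layers by μ_θ (3 steps, strictly decreasing):
  μ^(1)=2; μ^(2)=0; μ^(3)=-3/2

((0, 0, 1, 1, 1, 0); (0, 0, 0, 0, 2, 2); (2, 2, 0, 0, 0, 0))


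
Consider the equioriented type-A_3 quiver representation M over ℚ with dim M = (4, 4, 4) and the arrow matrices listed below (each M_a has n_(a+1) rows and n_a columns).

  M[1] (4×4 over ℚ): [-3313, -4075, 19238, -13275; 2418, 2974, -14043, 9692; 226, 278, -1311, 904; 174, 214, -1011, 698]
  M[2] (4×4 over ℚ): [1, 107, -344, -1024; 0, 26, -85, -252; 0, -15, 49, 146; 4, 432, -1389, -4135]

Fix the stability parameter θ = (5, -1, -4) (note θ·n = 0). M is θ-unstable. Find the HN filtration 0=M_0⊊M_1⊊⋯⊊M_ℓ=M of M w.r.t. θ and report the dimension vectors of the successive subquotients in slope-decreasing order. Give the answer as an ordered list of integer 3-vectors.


Via rank(M_{q-1}∘⋯∘M_p): M ≅ I[1,1], I[1,3]^3, I[2,3].
μ_θ-semistable layers: μ^(1)=5; μ^(2)=0; μ^(3)=-5/2

((1, 0, 0); (3, 3, 3); (0, 1, 1))


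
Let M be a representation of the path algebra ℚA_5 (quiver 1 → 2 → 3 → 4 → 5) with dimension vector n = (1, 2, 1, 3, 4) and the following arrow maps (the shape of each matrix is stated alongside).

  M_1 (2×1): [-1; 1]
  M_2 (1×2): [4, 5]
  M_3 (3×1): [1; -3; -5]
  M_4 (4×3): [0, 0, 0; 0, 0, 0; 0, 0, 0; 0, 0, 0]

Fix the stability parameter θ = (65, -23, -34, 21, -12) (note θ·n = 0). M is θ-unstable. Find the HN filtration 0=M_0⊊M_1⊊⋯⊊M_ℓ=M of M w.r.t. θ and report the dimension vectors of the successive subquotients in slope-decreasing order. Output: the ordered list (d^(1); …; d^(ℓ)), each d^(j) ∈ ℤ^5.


Barcode: M ≅ I[1,4], I[2,2], I[4,4]^2, I[5,5]^4. HN layers by μ_θ (4 steps, strictly decreasing):
  μ^(1)=21; μ^(2)=8/3; μ^(3)=-12; μ^(4)=-23

((0, 0, 0, 3, 0); (1, 1, 1, 0, 0); (0, 0, 0, 0, 4); (0, 1, 0, 0, 0))


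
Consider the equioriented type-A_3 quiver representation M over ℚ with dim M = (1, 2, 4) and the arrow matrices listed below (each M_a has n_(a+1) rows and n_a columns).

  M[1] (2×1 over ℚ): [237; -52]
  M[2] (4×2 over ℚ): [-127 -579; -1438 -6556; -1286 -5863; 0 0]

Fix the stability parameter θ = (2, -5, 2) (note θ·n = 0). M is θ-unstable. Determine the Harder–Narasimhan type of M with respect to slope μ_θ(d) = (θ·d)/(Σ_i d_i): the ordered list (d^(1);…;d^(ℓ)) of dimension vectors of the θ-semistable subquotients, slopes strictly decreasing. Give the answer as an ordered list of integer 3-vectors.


Interval decomposition of M: I[1,3], I[2,3], I[3,3]^2.
HN type (ℓ=3): μ^(1)=2; μ^(2)=-3/2; μ^(3)=-5

((0, 0, 4); (1, 1, 0); (0, 1, 0))


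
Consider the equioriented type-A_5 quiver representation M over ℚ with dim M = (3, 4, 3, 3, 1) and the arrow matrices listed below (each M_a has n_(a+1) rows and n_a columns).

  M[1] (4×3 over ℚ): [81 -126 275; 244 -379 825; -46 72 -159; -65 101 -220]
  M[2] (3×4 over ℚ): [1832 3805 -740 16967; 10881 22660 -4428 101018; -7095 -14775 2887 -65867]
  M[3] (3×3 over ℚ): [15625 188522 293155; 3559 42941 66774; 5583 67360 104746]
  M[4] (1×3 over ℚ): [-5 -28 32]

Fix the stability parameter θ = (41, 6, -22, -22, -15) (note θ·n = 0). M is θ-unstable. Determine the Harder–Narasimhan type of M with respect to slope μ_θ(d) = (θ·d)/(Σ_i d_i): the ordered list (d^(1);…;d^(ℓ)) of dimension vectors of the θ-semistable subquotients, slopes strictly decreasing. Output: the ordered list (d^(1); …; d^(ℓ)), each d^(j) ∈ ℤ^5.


Via rank(M_{q-1}∘⋯∘M_p): M ≅ I[1,4]^2, I[1,5], I[2,2].
μ_θ-semistable layers: μ^(1)=6; μ^(2)=3/4; μ^(3)=-12/5

((0, 1, 0, 0, 0); (2, 2, 2, 2, 0); (1, 1, 1, 1, 1))


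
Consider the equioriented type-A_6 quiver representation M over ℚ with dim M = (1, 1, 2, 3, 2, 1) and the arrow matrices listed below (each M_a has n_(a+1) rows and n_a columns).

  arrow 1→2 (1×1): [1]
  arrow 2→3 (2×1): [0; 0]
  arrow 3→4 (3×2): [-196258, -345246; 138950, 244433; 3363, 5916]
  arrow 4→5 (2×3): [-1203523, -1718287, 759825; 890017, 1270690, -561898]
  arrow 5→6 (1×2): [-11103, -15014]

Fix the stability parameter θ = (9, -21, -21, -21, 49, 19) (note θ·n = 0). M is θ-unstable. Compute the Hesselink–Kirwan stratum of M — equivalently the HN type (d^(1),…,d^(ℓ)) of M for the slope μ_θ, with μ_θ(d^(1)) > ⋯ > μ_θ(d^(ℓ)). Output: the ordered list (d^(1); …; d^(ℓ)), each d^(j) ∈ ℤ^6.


Interval decomposition of M: I[1,2], I[3,4], I[3,6], I[4,5].
HN type (ℓ=4): μ^(1)=49; μ^(2)=34; μ^(3)=-6; μ^(4)=-21

((0, 0, 0, 0, 1, 0); (0, 0, 0, 0, 1, 1); (1, 1, 0, 0, 0, 0); (0, 0, 2, 3, 0, 0))


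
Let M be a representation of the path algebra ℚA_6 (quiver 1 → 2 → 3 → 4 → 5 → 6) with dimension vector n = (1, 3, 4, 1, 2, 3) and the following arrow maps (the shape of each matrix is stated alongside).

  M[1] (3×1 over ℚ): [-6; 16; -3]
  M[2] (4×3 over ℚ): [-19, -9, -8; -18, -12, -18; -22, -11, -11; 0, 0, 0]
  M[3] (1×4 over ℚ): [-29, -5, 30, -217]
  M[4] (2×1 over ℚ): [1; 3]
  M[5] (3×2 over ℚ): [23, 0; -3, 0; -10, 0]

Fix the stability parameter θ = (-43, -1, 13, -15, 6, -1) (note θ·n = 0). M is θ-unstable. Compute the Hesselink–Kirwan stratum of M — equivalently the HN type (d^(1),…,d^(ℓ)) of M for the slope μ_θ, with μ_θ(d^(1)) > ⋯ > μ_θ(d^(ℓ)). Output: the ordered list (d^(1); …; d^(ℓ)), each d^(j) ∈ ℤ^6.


Via rank(M_{q-1}∘⋯∘M_p): M ≅ I[1,6], I[2,2], I[2,3], I[3,3]^2, I[5,5], I[6,6]^2.
μ_θ-semistable layers: μ^(1)=13; μ^(2)=6; μ^(3)=5/2; μ^(4)=-1; μ^(5)=-43

((0, 0, 3, 0, 0, 0); (0, 0, 0, 0, 1, 0); (0, 0, 0, 0, 1, 1); (0, 3, 1, 1, 0, 2); (1, 0, 0, 0, 0, 0))


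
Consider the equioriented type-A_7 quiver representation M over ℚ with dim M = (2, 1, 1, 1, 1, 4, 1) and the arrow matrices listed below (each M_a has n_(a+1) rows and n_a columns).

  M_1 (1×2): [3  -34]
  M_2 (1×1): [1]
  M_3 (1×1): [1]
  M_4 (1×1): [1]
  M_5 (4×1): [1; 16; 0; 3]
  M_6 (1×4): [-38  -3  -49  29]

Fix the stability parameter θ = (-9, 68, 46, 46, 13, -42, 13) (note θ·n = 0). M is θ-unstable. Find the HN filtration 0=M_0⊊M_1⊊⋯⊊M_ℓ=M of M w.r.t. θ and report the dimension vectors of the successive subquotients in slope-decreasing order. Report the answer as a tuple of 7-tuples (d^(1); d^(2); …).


Interval decomposition of M: I[1,1], I[1,7], I[6,6]^3.
HN type (ℓ=3): μ^(1)=24; μ^(2)=-9; μ^(3)=-42

((0, 1, 1, 1, 1, 1, 1); (2, 0, 0, 0, 0, 0, 0); (0, 0, 0, 0, 0, 3, 0))


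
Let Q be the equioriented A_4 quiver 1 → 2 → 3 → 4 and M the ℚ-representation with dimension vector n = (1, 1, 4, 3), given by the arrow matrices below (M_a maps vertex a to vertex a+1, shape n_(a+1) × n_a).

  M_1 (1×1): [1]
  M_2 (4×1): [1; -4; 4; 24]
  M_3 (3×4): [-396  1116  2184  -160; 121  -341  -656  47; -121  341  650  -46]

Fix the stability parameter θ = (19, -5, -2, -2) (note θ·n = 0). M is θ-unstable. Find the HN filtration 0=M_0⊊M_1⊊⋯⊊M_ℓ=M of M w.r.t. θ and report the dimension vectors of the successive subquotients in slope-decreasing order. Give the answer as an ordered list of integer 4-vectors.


Barcode: M ≅ I[1,4], I[3,3]^2, I[3,4], I[4,4]. HN layers by μ_θ (2 steps, strictly decreasing):
  μ^(1)=5/2; μ^(2)=-2

((1, 1, 1, 1); (0, 0, 3, 2))


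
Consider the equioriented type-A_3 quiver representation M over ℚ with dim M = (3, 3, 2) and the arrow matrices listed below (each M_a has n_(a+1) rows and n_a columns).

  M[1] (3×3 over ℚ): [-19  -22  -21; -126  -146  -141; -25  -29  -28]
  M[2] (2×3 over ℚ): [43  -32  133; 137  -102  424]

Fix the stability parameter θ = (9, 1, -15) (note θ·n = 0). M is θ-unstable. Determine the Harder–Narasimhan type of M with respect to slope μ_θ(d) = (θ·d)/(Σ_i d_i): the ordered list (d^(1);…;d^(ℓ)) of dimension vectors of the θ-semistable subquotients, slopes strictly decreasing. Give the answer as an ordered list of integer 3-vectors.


Via rank(M_{q-1}∘⋯∘M_p): M ≅ I[1,2], I[1,3]^2.
μ_θ-semistable layers: μ^(1)=5; μ^(2)=-5/3

((1, 1, 0); (2, 2, 2))


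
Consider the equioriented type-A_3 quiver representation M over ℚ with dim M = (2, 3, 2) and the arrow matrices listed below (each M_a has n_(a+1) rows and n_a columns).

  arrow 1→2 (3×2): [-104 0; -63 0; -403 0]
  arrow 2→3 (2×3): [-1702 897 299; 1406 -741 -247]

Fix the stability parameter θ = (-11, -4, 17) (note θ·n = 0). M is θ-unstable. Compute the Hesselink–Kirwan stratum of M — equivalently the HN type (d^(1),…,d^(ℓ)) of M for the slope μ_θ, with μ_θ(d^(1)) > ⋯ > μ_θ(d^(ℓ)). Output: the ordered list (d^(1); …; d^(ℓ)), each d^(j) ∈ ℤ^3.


Interval decomposition of M: I[1,1], I[1,2], I[2,2], I[2,3], I[3,3].
HN type (ℓ=3): μ^(1)=17; μ^(2)=-4; μ^(3)=-11

((0, 0, 2); (0, 3, 0); (2, 0, 0))


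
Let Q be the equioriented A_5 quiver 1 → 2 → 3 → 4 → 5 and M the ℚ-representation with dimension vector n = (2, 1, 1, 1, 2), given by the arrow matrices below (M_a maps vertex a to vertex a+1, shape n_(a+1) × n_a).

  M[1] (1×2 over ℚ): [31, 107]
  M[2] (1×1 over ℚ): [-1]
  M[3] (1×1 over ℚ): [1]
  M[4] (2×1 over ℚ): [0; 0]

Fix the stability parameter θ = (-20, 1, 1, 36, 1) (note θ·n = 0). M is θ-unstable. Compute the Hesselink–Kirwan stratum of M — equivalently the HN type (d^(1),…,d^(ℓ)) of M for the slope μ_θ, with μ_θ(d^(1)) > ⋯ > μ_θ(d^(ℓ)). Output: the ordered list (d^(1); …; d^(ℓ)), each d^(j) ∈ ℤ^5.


Barcode: M ≅ I[1,1], I[1,4], I[5,5]^2. HN layers by μ_θ (3 steps, strictly decreasing):
  μ^(1)=36; μ^(2)=1; μ^(3)=-20

((0, 0, 0, 1, 0); (0, 1, 1, 0, 2); (2, 0, 0, 0, 0))


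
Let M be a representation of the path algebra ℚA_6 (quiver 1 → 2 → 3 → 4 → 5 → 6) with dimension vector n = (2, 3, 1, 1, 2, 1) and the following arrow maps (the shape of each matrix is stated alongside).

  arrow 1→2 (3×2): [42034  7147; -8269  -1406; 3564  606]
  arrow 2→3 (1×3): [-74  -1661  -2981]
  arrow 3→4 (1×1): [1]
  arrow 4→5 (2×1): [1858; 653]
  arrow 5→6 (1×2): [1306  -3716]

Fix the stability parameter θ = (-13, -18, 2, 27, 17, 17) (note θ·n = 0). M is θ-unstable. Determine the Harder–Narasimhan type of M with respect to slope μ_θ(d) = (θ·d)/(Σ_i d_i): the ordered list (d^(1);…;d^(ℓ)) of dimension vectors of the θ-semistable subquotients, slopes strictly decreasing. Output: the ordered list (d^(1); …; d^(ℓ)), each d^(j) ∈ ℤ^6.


Barcode: M ≅ I[1,2], I[1,5], I[2,2], I[5,6]. HN layers by μ_θ (5 steps, strictly decreasing):
  μ^(1)=22; μ^(2)=17; μ^(3)=2; μ^(4)=-31/2; μ^(5)=-18

((0, 0, 0, 1, 1, 0); (0, 0, 0, 0, 1, 1); (0, 0, 1, 0, 0, 0); (2, 2, 0, 0, 0, 0); (0, 1, 0, 0, 0, 0))


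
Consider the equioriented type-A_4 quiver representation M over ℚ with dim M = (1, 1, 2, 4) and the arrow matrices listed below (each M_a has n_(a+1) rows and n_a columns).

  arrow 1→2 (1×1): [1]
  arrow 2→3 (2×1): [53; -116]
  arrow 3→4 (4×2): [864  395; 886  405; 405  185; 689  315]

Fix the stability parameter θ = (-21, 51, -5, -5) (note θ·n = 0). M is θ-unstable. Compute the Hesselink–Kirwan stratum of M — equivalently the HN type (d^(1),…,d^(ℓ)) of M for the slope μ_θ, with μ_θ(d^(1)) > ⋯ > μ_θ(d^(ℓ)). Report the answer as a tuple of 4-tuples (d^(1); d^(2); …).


Interval decomposition of M: I[1,4], I[3,4], I[4,4]^2.
HN type (ℓ=3): μ^(1)=41/3; μ^(2)=-5; μ^(3)=-21

((0, 1, 1, 1); (0, 0, 1, 3); (1, 0, 0, 0))


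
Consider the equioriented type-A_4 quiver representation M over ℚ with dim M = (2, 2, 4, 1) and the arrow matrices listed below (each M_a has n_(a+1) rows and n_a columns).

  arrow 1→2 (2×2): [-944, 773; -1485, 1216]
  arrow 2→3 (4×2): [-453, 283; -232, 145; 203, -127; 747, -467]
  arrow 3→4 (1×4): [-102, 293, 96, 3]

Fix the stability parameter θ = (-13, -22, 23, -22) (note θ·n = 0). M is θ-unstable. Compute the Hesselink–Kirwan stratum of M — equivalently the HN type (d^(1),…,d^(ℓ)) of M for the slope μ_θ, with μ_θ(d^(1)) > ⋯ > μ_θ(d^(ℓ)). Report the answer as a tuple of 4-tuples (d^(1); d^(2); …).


Via rank(M_{q-1}∘⋯∘M_p): M ≅ I[1,3], I[1,4], I[3,3]^2.
μ_θ-semistable layers: μ^(1)=23; μ^(2)=1/2; μ^(3)=-35/2

((0, 0, 3, 0); (0, 0, 1, 1); (2, 2, 0, 0))


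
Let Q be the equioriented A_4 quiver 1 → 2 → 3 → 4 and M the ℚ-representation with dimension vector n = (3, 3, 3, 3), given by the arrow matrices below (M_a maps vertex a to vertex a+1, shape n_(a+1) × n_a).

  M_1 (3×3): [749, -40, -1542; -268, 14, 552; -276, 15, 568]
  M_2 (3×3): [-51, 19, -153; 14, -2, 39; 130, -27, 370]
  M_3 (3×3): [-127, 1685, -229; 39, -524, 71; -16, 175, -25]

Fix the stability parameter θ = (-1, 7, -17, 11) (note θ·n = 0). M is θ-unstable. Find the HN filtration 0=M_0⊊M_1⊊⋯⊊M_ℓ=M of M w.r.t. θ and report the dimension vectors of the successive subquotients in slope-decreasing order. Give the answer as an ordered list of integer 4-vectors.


Interval decomposition of M: I[1,1], I[1,4]^2, I[2,4].
HN type (ℓ=4): μ^(1)=11; μ^(2)=-1; μ^(3)=-11/3; μ^(4)=-5

((0, 0, 0, 3); (1, 0, 0, 0); (2, 2, 2, 0); (0, 1, 1, 0))


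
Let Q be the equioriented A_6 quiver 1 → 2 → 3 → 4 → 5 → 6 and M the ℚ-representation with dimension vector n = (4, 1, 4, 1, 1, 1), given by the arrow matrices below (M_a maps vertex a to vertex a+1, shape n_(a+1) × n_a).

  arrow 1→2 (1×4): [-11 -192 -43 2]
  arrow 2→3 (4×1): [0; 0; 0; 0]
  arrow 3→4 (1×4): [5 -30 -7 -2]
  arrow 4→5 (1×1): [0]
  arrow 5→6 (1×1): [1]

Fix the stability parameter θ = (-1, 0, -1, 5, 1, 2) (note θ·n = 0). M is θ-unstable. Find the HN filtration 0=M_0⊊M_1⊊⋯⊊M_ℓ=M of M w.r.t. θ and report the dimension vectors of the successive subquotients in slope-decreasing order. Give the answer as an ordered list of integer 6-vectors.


Barcode: M ≅ I[1,1]^3, I[1,2], I[3,3]^3, I[3,4], I[5,6]. HN layers by μ_θ (5 steps, strictly decreasing):
  μ^(1)=5; μ^(2)=2; μ^(3)=1; μ^(4)=0; μ^(5)=-1

((0, 0, 0, 1, 0, 0); (0, 0, 0, 0, 0, 1); (0, 0, 0, 0, 1, 0); (0, 1, 0, 0, 0, 0); (4, 0, 4, 0, 0, 0))


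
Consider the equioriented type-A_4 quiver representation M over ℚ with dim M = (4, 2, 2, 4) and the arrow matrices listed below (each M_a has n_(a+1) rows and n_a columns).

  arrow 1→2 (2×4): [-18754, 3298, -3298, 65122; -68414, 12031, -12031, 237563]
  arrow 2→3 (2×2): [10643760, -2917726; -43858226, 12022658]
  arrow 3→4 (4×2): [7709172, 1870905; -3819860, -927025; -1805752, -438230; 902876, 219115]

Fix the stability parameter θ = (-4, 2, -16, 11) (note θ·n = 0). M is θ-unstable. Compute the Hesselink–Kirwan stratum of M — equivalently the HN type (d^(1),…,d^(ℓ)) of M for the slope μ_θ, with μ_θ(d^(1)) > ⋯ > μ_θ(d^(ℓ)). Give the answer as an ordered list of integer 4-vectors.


Barcode: M ≅ I[1,1]^2, I[1,3], I[1,4], I[4,4]^3. HN layers by μ_θ (3 steps, strictly decreasing):
  μ^(1)=11; μ^(2)=-4; μ^(3)=-6

((0, 0, 0, 4); (2, 0, 0, 0); (2, 2, 2, 0))


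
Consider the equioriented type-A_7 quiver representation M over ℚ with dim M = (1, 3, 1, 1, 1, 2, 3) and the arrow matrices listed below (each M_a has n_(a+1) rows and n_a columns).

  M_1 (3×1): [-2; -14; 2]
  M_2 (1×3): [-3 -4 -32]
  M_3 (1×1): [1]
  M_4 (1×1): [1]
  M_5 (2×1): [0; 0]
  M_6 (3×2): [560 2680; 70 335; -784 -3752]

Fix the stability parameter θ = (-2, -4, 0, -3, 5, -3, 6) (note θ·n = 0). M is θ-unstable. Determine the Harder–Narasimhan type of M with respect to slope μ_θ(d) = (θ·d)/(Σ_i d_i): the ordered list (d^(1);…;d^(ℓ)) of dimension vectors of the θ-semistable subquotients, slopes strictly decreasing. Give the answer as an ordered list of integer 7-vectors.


Interval decomposition of M: I[1,5], I[2,2]^2, I[6,6], I[6,7], I[7,7]^2.
HN type (ℓ=5): μ^(1)=6; μ^(2)=5; μ^(3)=-3/2; μ^(4)=-3; μ^(5)=-4

((0, 0, 0, 0, 0, 0, 3); (0, 0, 0, 0, 1, 0, 0); (0, 0, 1, 1, 0, 0, 0); (1, 1, 0, 0, 0, 2, 0); (0, 2, 0, 0, 0, 0, 0))


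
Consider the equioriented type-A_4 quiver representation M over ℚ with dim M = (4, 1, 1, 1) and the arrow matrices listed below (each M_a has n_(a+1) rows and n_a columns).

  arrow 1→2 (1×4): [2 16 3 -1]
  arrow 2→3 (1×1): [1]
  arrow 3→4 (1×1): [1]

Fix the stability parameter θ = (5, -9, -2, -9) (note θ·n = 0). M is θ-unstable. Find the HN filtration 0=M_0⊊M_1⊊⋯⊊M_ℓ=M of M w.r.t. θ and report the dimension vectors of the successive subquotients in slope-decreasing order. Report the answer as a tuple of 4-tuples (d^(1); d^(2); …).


Barcode: M ≅ I[1,1]^3, I[1,4]. HN layers by μ_θ (2 steps, strictly decreasing):
  μ^(1)=5; μ^(2)=-15/4

((3, 0, 0, 0); (1, 1, 1, 1))


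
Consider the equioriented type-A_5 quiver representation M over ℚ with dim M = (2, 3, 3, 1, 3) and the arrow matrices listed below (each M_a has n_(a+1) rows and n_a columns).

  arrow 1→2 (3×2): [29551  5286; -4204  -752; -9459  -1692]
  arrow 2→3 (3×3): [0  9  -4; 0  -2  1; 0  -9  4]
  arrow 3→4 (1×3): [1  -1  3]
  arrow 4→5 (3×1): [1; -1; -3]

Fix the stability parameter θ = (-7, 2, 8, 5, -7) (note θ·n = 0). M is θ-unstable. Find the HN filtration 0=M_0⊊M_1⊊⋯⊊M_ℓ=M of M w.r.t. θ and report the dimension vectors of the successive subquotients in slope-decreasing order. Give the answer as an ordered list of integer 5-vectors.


Via rank(M_{q-1}∘⋯∘M_p): M ≅ I[1,2], I[1,5], I[2,3], I[3,3], I[5,5]^2.
μ_θ-semistable layers: μ^(1)=8; μ^(2)=2; μ^(3)=-7

((0, 0, 2, 0, 0); (0, 3, 1, 1, 1); (2, 0, 0, 0, 2))


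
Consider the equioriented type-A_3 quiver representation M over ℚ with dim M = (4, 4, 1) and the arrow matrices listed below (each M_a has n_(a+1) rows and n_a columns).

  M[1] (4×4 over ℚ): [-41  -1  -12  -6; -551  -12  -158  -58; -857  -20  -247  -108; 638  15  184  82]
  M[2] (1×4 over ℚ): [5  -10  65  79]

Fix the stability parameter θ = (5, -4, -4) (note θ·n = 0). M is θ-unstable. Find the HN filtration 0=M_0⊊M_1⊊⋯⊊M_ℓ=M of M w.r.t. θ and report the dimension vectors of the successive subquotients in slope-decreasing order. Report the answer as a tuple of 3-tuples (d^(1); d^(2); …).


Barcode: M ≅ I[1,2]^3, I[1,3]. HN layers by μ_θ (2 steps, strictly decreasing):
  μ^(1)=1/2; μ^(2)=-1

((3, 3, 0); (1, 1, 1))


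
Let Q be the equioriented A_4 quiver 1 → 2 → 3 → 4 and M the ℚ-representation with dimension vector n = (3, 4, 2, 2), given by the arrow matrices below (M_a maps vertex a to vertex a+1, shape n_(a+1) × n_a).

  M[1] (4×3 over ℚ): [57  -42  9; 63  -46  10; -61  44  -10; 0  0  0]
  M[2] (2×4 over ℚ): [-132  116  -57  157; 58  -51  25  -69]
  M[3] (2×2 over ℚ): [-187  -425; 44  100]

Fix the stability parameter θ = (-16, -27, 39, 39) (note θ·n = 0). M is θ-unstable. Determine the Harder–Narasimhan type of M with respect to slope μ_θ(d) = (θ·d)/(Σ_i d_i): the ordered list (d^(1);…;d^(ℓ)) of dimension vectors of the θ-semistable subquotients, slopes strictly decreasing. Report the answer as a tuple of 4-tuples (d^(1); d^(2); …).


Interval decomposition of M: I[1,2], I[1,3], I[1,4], I[2,2], I[4,4].
HN type (ℓ=3): μ^(1)=39; μ^(2)=-43/2; μ^(3)=-27

((0, 0, 2, 2); (3, 3, 0, 0); (0, 1, 0, 0))


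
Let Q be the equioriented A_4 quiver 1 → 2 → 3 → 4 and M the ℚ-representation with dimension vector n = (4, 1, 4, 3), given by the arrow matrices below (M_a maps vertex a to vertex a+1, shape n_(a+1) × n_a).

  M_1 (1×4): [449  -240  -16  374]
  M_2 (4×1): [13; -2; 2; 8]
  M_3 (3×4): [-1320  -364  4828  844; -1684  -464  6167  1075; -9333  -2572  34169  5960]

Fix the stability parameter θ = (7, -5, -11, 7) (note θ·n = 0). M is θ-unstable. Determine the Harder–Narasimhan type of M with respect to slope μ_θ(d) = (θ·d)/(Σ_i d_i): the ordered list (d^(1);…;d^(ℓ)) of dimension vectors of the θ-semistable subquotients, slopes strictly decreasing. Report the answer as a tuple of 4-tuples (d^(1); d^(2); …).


Barcode: M ≅ I[1,1]^3, I[1,4], I[3,3], I[3,4]^2. HN layers by μ_θ (3 steps, strictly decreasing):
  μ^(1)=7; μ^(2)=-3; μ^(3)=-11

((3, 0, 0, 3); (1, 1, 1, 0); (0, 0, 3, 0))


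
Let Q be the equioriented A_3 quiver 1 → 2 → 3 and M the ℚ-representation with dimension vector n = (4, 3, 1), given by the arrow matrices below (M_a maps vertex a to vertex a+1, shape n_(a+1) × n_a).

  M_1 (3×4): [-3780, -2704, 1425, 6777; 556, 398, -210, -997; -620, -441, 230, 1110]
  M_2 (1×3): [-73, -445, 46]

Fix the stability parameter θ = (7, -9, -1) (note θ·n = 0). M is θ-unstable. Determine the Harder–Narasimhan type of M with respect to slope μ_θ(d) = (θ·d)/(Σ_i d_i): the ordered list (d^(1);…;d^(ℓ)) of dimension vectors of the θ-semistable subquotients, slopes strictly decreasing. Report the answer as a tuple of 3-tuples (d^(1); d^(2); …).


Interval decomposition of M: I[1,1], I[1,2]^2, I[1,3].
HN type (ℓ=2): μ^(1)=7; μ^(2)=-1

((1, 0, 0); (3, 3, 1))


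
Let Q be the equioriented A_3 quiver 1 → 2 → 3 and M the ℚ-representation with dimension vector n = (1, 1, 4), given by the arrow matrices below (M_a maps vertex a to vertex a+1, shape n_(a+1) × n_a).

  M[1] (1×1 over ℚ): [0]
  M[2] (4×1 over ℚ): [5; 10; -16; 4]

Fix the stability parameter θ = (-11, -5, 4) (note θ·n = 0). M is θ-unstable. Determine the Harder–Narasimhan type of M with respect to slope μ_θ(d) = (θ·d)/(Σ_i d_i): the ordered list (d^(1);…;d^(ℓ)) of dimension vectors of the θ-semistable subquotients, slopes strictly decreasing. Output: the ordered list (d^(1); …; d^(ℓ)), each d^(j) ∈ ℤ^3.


Interval decomposition of M: I[1,1], I[2,3], I[3,3]^3.
HN type (ℓ=3): μ^(1)=4; μ^(2)=-5; μ^(3)=-11

((0, 0, 4); (0, 1, 0); (1, 0, 0))


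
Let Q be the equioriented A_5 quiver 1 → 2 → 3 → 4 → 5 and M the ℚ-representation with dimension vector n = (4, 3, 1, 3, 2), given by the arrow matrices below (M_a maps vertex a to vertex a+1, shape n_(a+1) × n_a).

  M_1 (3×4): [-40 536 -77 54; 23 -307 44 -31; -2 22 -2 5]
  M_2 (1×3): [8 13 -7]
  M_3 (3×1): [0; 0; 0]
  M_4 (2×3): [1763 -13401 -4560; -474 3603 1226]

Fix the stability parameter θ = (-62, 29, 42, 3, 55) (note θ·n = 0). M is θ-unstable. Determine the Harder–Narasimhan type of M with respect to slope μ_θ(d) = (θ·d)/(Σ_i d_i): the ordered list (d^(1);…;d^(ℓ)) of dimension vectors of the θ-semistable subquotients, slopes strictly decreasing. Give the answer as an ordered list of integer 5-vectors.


Interval decomposition of M: I[1,1], I[1,2]^2, I[1,3], I[4,4], I[4,5]^2.
HN type (ℓ=5): μ^(1)=55; μ^(2)=42; μ^(3)=29; μ^(4)=3; μ^(5)=-62

((0, 0, 0, 0, 2); (0, 0, 1, 0, 0); (0, 3, 0, 0, 0); (0, 0, 0, 3, 0); (4, 0, 0, 0, 0))


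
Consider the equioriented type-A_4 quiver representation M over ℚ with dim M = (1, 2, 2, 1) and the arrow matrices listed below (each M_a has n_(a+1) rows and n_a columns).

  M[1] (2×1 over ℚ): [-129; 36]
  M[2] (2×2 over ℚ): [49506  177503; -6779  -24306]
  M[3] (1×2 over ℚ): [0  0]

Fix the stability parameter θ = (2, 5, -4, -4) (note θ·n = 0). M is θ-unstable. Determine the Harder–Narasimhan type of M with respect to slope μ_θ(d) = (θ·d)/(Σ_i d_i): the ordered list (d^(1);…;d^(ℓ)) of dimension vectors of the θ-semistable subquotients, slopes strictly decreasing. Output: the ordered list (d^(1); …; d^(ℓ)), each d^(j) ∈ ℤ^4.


Interval decomposition of M: I[1,3], I[2,3], I[4,4].
HN type (ℓ=3): μ^(1)=1; μ^(2)=1/2; μ^(3)=-4

((1, 1, 1, 0); (0, 1, 1, 0); (0, 0, 0, 1))


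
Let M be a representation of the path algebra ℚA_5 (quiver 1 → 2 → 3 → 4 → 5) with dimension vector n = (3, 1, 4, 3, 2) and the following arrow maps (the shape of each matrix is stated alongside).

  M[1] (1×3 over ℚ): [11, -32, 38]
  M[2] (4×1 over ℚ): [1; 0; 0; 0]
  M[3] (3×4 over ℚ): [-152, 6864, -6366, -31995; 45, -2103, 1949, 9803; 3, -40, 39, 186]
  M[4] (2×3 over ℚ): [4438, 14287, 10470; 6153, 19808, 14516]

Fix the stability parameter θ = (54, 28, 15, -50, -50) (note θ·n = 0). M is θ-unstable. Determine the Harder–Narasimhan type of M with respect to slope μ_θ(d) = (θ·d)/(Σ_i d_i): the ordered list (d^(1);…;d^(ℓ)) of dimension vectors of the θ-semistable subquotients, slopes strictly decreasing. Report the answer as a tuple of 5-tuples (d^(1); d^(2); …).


Via rank(M_{q-1}∘⋯∘M_p): M ≅ I[1,1]^2, I[1,5], I[3,3], I[3,4], I[3,5].
μ_θ-semistable layers: μ^(1)=54; μ^(2)=15; μ^(3)=-3/5; μ^(4)=-35/2; μ^(5)=-85/3

((2, 0, 0, 0, 0); (0, 0, 1, 0, 0); (1, 1, 1, 1, 1); (0, 0, 1, 1, 0); (0, 0, 1, 1, 1))
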